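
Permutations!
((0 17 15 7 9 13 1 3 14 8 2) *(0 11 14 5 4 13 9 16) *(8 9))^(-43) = ((0 17 15 7 16)(1 3 5 4 13)(2 11 14 9 8))^(-43) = (0 15 16 17 7)(1 5 13 3 4)(2 14 8 11 9)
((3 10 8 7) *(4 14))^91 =(3 7 8 10)(4 14)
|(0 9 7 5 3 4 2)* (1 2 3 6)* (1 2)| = 6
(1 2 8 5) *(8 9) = (1 2 9 8 5) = [0, 2, 9, 3, 4, 1, 6, 7, 5, 8]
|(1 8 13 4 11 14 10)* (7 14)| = |(1 8 13 4 11 7 14 10)| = 8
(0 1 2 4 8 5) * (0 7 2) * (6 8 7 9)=[1, 0, 4, 3, 7, 9, 8, 2, 5, 6]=(0 1)(2 4 7)(5 9 6 8)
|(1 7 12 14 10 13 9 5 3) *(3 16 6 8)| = |(1 7 12 14 10 13 9 5 16 6 8 3)| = 12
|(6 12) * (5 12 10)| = 4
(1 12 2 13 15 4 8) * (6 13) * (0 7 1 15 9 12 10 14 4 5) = (0 7 1 10 14 4 8 15 5)(2 6 13 9 12) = [7, 10, 6, 3, 8, 0, 13, 1, 15, 12, 14, 11, 2, 9, 4, 5]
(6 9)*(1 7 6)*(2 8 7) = (1 2 8 7 6 9) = [0, 2, 8, 3, 4, 5, 9, 6, 7, 1]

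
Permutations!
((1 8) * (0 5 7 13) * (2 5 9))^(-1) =(0 13 7 5 2 9)(1 8)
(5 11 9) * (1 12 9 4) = [0, 12, 2, 3, 1, 11, 6, 7, 8, 5, 10, 4, 9] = (1 12 9 5 11 4)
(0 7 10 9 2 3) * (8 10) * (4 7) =(0 4 7 8 10 9 2 3) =[4, 1, 3, 0, 7, 5, 6, 8, 10, 2, 9]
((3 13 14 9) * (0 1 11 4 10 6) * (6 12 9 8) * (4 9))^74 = (0 11 3 14 6 1 9 13 8)(4 12 10)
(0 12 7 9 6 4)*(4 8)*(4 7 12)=[4, 1, 2, 3, 0, 5, 8, 9, 7, 6, 10, 11, 12]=(12)(0 4)(6 8 7 9)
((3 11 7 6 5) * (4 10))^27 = ((3 11 7 6 5)(4 10))^27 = (3 7 5 11 6)(4 10)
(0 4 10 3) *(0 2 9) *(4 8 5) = (0 8 5 4 10 3 2 9) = [8, 1, 9, 2, 10, 4, 6, 7, 5, 0, 3]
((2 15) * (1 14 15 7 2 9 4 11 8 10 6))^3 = (1 9 8)(2 7)(4 10 14)(6 15 11) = ((1 14 15 9 4 11 8 10 6)(2 7))^3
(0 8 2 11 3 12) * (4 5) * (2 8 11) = (0 11 3 12)(4 5) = [11, 1, 2, 12, 5, 4, 6, 7, 8, 9, 10, 3, 0]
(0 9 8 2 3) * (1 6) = (0 9 8 2 3)(1 6) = [9, 6, 3, 0, 4, 5, 1, 7, 2, 8]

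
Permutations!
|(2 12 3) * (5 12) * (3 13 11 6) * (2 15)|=8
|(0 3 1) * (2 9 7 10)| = |(0 3 1)(2 9 7 10)| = 12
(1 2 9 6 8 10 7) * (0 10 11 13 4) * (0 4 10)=(1 2 9 6 8 11 13 10 7)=[0, 2, 9, 3, 4, 5, 8, 1, 11, 6, 7, 13, 12, 10]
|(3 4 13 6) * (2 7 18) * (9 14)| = 12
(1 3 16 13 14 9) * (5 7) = (1 3 16 13 14 9)(5 7) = [0, 3, 2, 16, 4, 7, 6, 5, 8, 1, 10, 11, 12, 14, 9, 15, 13]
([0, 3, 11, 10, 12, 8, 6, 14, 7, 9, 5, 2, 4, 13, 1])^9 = (1 10 8 14 3 5 7)(2 11)(4 12)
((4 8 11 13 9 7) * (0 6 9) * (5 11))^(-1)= (0 13 11 5 8 4 7 9 6)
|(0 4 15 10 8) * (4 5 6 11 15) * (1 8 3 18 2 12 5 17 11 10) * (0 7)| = 7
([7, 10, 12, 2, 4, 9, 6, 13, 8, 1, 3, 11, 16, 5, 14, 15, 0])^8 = [2, 13, 1, 9, 4, 0, 6, 12, 8, 7, 5, 11, 10, 16, 14, 15, 3]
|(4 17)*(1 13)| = |(1 13)(4 17)| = 2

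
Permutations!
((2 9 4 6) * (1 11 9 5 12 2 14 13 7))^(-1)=(1 7 13 14 6 4 9 11)(2 12 5)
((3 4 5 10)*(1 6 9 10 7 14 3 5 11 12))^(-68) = ((1 6 9 10 5 7 14 3 4 11 12))^(-68) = (1 11 3 7 10 6 12 4 14 5 9)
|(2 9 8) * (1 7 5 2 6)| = |(1 7 5 2 9 8 6)| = 7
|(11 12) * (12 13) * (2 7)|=6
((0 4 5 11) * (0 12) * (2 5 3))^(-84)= ((0 4 3 2 5 11 12))^(-84)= (12)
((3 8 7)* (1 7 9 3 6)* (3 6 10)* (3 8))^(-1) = (1 6 9 8 10 7)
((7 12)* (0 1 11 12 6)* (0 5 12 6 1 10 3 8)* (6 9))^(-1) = ((0 10 3 8)(1 11 9 6 5 12 7))^(-1) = (0 8 3 10)(1 7 12 5 6 9 11)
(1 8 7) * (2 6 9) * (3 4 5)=(1 8 7)(2 6 9)(3 4 5)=[0, 8, 6, 4, 5, 3, 9, 1, 7, 2]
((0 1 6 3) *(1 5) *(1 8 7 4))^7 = ((0 5 8 7 4 1 6 3))^7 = (0 3 6 1 4 7 8 5)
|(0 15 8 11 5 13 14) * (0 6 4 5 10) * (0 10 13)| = 9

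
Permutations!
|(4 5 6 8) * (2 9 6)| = |(2 9 6 8 4 5)| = 6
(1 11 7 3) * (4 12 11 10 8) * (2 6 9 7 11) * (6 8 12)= (1 10 12 2 8 4 6 9 7 3)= [0, 10, 8, 1, 6, 5, 9, 3, 4, 7, 12, 11, 2]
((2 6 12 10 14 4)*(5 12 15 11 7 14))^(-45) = (2 7 6 14 15 4 11)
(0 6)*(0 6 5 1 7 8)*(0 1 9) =(0 5 9)(1 7 8) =[5, 7, 2, 3, 4, 9, 6, 8, 1, 0]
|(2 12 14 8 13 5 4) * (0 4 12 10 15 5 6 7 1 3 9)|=|(0 4 2 10 15 5 12 14 8 13 6 7 1 3 9)|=15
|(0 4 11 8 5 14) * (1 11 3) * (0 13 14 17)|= |(0 4 3 1 11 8 5 17)(13 14)|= 8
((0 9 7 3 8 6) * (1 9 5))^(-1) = ((0 5 1 9 7 3 8 6))^(-1) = (0 6 8 3 7 9 1 5)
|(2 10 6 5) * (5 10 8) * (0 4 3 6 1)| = |(0 4 3 6 10 1)(2 8 5)| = 6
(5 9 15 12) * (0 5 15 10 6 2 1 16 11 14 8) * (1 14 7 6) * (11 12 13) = [5, 16, 14, 3, 4, 9, 2, 6, 0, 10, 1, 7, 15, 11, 8, 13, 12] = (0 5 9 10 1 16 12 15 13 11 7 6 2 14 8)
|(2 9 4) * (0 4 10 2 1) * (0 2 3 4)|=|(1 2 9 10 3 4)|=6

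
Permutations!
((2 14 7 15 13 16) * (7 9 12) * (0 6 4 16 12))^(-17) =((0 6 4 16 2 14 9)(7 15 13 12))^(-17) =(0 2 6 14 4 9 16)(7 12 13 15)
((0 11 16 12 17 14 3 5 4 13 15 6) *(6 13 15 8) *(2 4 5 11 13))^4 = (2 4 15)(3 17 16)(11 14 12)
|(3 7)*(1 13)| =2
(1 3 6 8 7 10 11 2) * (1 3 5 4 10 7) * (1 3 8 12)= (1 5 4 10 11 2 8 3 6 12)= [0, 5, 8, 6, 10, 4, 12, 7, 3, 9, 11, 2, 1]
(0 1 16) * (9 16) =(0 1 9 16) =[1, 9, 2, 3, 4, 5, 6, 7, 8, 16, 10, 11, 12, 13, 14, 15, 0]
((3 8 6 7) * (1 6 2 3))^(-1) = (1 7 6)(2 8 3)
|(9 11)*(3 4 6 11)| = 5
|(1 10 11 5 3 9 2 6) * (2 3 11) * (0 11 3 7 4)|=28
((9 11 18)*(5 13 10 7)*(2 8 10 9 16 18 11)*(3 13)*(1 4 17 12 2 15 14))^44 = ((1 4 17 12 2 8 10 7 5 3 13 9 15 14)(16 18))^44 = (18)(1 17 2 10 5 13 15)(3 9 14 4 12 8 7)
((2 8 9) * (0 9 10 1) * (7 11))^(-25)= ((0 9 2 8 10 1)(7 11))^(-25)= (0 1 10 8 2 9)(7 11)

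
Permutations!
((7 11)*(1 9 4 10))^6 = ((1 9 4 10)(7 11))^6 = (11)(1 4)(9 10)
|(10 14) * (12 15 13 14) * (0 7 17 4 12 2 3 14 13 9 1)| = 8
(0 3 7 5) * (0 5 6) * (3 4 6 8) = (0 4 6)(3 7 8) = [4, 1, 2, 7, 6, 5, 0, 8, 3]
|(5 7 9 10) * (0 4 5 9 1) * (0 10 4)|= |(1 10 9 4 5 7)|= 6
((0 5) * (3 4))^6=((0 5)(3 4))^6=(5)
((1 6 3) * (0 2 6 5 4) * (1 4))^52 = (0 6 4 2 3)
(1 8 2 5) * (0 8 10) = (0 8 2 5 1 10) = [8, 10, 5, 3, 4, 1, 6, 7, 2, 9, 0]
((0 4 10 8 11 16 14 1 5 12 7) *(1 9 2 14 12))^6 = ((0 4 10 8 11 16 12 7)(1 5)(2 14 9))^6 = (0 12 11 10)(4 7 16 8)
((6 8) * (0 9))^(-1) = (0 9)(6 8)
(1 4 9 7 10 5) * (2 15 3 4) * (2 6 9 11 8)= (1 6 9 7 10 5)(2 15 3 4 11 8)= [0, 6, 15, 4, 11, 1, 9, 10, 2, 7, 5, 8, 12, 13, 14, 3]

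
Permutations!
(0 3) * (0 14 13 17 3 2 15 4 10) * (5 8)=(0 2 15 4 10)(3 14 13 17)(5 8)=[2, 1, 15, 14, 10, 8, 6, 7, 5, 9, 0, 11, 12, 17, 13, 4, 16, 3]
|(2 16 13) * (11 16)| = |(2 11 16 13)| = 4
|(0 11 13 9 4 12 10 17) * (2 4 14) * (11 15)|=|(0 15 11 13 9 14 2 4 12 10 17)|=11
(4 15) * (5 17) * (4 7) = [0, 1, 2, 3, 15, 17, 6, 4, 8, 9, 10, 11, 12, 13, 14, 7, 16, 5] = (4 15 7)(5 17)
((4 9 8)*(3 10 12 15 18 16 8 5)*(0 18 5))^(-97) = ((0 18 16 8 4 9)(3 10 12 15 5))^(-97) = (0 9 4 8 16 18)(3 15 10 5 12)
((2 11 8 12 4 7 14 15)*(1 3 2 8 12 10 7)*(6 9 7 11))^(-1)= (1 4 12 11 10 8 15 14 7 9 6 2 3)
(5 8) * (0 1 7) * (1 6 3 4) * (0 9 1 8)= [6, 7, 2, 4, 8, 0, 3, 9, 5, 1]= (0 6 3 4 8 5)(1 7 9)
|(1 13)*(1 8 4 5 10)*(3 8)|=|(1 13 3 8 4 5 10)|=7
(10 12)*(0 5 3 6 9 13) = (0 5 3 6 9 13)(10 12) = [5, 1, 2, 6, 4, 3, 9, 7, 8, 13, 12, 11, 10, 0]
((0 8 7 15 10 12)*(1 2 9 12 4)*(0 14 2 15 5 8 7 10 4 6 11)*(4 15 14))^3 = (15)(0 8 11 5 6 7 10)(1 9)(2 4)(12 14)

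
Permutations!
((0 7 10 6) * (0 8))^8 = (0 6 7 8 10)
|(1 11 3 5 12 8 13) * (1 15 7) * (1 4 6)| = |(1 11 3 5 12 8 13 15 7 4 6)| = 11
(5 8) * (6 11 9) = (5 8)(6 11 9) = [0, 1, 2, 3, 4, 8, 11, 7, 5, 6, 10, 9]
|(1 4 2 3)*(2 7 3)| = |(1 4 7 3)| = 4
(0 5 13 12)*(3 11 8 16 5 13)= (0 13 12)(3 11 8 16 5)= [13, 1, 2, 11, 4, 3, 6, 7, 16, 9, 10, 8, 0, 12, 14, 15, 5]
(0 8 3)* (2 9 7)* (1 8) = (0 1 8 3)(2 9 7) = [1, 8, 9, 0, 4, 5, 6, 2, 3, 7]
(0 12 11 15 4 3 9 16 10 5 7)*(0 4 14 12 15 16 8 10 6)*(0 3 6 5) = (0 15 14 12 11 16 5 7 4 6 3 9 8 10) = [15, 1, 2, 9, 6, 7, 3, 4, 10, 8, 0, 16, 11, 13, 12, 14, 5]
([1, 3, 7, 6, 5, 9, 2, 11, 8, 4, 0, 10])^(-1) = (0 10 11 7 2 6 3 1)(4 9 5)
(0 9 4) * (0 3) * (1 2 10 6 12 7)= [9, 2, 10, 0, 3, 5, 12, 1, 8, 4, 6, 11, 7]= (0 9 4 3)(1 2 10 6 12 7)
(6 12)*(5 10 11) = (5 10 11)(6 12) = [0, 1, 2, 3, 4, 10, 12, 7, 8, 9, 11, 5, 6]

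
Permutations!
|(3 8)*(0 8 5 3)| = 2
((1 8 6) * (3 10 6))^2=((1 8 3 10 6))^2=(1 3 6 8 10)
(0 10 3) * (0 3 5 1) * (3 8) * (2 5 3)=[10, 0, 5, 8, 4, 1, 6, 7, 2, 9, 3]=(0 10 3 8 2 5 1)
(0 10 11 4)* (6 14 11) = [10, 1, 2, 3, 0, 5, 14, 7, 8, 9, 6, 4, 12, 13, 11] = (0 10 6 14 11 4)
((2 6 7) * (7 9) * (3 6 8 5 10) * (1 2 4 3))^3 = ((1 2 8 5 10)(3 6 9 7 4))^3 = (1 5 2 10 8)(3 7 6 4 9)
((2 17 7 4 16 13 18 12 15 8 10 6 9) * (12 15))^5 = ((2 17 7 4 16 13 18 15 8 10 6 9))^5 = (2 13 6 4 8 17 18 9 16 10 7 15)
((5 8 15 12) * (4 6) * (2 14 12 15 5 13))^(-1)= (15)(2 13 12 14)(4 6)(5 8)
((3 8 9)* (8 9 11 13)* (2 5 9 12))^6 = ((2 5 9 3 12)(8 11 13))^6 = (13)(2 5 9 3 12)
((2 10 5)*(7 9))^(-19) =(2 5 10)(7 9)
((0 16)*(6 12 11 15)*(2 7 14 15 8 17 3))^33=(0 16)(2 15 11 3 14 12 17 7 6 8)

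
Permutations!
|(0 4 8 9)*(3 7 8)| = 6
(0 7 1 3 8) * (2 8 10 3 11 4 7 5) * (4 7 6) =(0 5 2 8)(1 11 7)(3 10)(4 6) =[5, 11, 8, 10, 6, 2, 4, 1, 0, 9, 3, 7]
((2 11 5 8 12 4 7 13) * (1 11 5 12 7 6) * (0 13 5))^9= (13)(1 6 4 12 11)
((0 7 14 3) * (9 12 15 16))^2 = (0 14)(3 7)(9 15)(12 16)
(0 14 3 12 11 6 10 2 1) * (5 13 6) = (0 14 3 12 11 5 13 6 10 2 1) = [14, 0, 1, 12, 4, 13, 10, 7, 8, 9, 2, 5, 11, 6, 3]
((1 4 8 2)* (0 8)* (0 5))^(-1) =(0 5 4 1 2 8)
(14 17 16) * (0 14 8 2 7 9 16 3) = (0 14 17 3)(2 7 9 16 8) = [14, 1, 7, 0, 4, 5, 6, 9, 2, 16, 10, 11, 12, 13, 17, 15, 8, 3]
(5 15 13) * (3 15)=(3 15 13 5)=[0, 1, 2, 15, 4, 3, 6, 7, 8, 9, 10, 11, 12, 5, 14, 13]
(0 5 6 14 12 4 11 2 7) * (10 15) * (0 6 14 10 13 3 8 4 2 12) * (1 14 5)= (0 1 14)(2 7 6 10 15 13 3 8 4 11 12)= [1, 14, 7, 8, 11, 5, 10, 6, 4, 9, 15, 12, 2, 3, 0, 13]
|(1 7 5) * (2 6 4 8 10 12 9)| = 21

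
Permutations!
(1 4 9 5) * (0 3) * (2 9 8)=[3, 4, 9, 0, 8, 1, 6, 7, 2, 5]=(0 3)(1 4 8 2 9 5)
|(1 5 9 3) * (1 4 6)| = 6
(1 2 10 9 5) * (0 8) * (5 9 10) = (10)(0 8)(1 2 5) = [8, 2, 5, 3, 4, 1, 6, 7, 0, 9, 10]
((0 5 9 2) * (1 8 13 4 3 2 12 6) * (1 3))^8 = ((0 5 9 12 6 3 2)(1 8 13 4))^8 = (13)(0 5 9 12 6 3 2)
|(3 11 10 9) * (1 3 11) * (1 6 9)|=|(1 3 6 9 11 10)|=6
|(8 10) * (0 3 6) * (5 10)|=3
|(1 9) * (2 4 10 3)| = 4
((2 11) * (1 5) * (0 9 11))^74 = ((0 9 11 2)(1 5))^74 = (0 11)(2 9)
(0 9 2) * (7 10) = (0 9 2)(7 10) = [9, 1, 0, 3, 4, 5, 6, 10, 8, 2, 7]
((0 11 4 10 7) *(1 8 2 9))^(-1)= (0 7 10 4 11)(1 9 2 8)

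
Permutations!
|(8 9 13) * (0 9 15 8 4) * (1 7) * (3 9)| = |(0 3 9 13 4)(1 7)(8 15)| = 10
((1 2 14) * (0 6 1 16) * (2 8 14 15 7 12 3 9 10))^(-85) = ((0 6 1 8 14 16)(2 15 7 12 3 9 10))^(-85) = (0 16 14 8 1 6)(2 10 9 3 12 7 15)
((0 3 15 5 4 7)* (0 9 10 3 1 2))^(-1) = ((0 1 2)(3 15 5 4 7 9 10))^(-1) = (0 2 1)(3 10 9 7 4 5 15)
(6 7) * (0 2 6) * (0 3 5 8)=[2, 1, 6, 5, 4, 8, 7, 3, 0]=(0 2 6 7 3 5 8)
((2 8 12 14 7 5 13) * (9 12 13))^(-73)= ((2 8 13)(5 9 12 14 7))^(-73)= (2 13 8)(5 12 7 9 14)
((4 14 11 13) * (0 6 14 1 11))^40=(0 6 14)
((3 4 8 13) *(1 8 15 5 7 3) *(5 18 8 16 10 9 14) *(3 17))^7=((1 16 10 9 14 5 7 17 3 4 15 18 8 13))^7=(1 17)(3 16)(4 10)(5 8)(7 13)(9 15)(14 18)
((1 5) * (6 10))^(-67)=(1 5)(6 10)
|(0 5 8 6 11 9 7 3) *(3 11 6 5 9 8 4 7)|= |(0 9 3)(4 7 11 8 5)|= 15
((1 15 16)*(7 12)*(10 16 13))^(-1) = ((1 15 13 10 16)(7 12))^(-1) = (1 16 10 13 15)(7 12)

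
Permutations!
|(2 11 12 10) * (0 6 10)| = 6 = |(0 6 10 2 11 12)|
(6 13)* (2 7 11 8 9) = (2 7 11 8 9)(6 13) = [0, 1, 7, 3, 4, 5, 13, 11, 9, 2, 10, 8, 12, 6]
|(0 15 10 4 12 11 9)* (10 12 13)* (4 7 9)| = |(0 15 12 11 4 13 10 7 9)| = 9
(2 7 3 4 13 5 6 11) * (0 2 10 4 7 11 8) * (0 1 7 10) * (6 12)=(0 2 11)(1 7 3 10 4 13 5 12 6 8)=[2, 7, 11, 10, 13, 12, 8, 3, 1, 9, 4, 0, 6, 5]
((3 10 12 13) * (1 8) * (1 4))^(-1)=(1 4 8)(3 13 12 10)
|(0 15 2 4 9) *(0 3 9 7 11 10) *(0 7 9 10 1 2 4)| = |(0 15 4 9 3 10 7 11 1 2)| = 10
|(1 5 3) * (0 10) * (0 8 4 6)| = 15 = |(0 10 8 4 6)(1 5 3)|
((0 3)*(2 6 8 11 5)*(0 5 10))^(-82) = (0 11 6 5)(2 3 10 8)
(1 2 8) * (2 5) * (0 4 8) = (0 4 8 1 5 2) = [4, 5, 0, 3, 8, 2, 6, 7, 1]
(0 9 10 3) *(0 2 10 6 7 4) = (0 9 6 7 4)(2 10 3) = [9, 1, 10, 2, 0, 5, 7, 4, 8, 6, 3]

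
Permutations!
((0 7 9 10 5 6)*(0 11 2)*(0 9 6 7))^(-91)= ((2 9 10 5 7 6 11))^(-91)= (11)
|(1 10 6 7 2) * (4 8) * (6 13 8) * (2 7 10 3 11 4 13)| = |(1 3 11 4 6 10 2)(8 13)| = 14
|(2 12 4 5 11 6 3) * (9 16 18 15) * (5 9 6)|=|(2 12 4 9 16 18 15 6 3)(5 11)|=18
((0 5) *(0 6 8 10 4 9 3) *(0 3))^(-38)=((0 5 6 8 10 4 9))^(-38)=(0 10 5 4 6 9 8)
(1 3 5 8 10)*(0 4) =(0 4)(1 3 5 8 10) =[4, 3, 2, 5, 0, 8, 6, 7, 10, 9, 1]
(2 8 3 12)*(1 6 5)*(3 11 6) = (1 3 12 2 8 11 6 5) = [0, 3, 8, 12, 4, 1, 5, 7, 11, 9, 10, 6, 2]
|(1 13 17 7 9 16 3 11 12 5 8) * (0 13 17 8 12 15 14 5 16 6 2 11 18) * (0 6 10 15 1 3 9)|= 77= |(0 13 8 3 18 6 2 11 1 17 7)(5 12 16 9 10 15 14)|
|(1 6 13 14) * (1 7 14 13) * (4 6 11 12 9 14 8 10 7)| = |(1 11 12 9 14 4 6)(7 8 10)| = 21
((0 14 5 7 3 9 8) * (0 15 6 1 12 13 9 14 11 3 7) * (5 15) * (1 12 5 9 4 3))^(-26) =((0 11 1 5)(3 14 15 6 12 13 4)(8 9))^(-26) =(0 1)(3 15 12 4 14 6 13)(5 11)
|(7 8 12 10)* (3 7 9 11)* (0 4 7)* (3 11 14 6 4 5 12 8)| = |(0 5 12 10 9 14 6 4 7 3)| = 10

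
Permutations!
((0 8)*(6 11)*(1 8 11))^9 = (0 8 1 6 11)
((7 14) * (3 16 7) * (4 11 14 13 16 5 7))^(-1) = (3 14 11 4 16 13 7 5)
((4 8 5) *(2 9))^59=(2 9)(4 5 8)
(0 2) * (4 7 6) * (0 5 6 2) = [0, 1, 5, 3, 7, 6, 4, 2] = (2 5 6 4 7)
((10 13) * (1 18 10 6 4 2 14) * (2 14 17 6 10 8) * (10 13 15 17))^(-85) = (1 15)(2 4)(6 8)(10 14)(17 18)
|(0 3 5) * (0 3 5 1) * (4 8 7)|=12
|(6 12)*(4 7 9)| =|(4 7 9)(6 12)| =6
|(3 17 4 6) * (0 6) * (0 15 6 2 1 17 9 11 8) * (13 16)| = |(0 2 1 17 4 15 6 3 9 11 8)(13 16)| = 22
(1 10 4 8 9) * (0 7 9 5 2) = [7, 10, 0, 3, 8, 2, 6, 9, 5, 1, 4] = (0 7 9 1 10 4 8 5 2)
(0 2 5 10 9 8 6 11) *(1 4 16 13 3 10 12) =(0 2 5 12 1 4 16 13 3 10 9 8 6 11) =[2, 4, 5, 10, 16, 12, 11, 7, 6, 8, 9, 0, 1, 3, 14, 15, 13]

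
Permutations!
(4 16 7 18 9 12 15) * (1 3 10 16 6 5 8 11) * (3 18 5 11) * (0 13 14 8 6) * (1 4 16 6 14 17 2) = (0 13 17 2 1 18 9 12 15 16 7 5 14 8 3 10 6 11 4) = [13, 18, 1, 10, 0, 14, 11, 5, 3, 12, 6, 4, 15, 17, 8, 16, 7, 2, 9]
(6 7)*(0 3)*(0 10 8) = (0 3 10 8)(6 7) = [3, 1, 2, 10, 4, 5, 7, 6, 0, 9, 8]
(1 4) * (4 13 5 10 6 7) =[0, 13, 2, 3, 1, 10, 7, 4, 8, 9, 6, 11, 12, 5] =(1 13 5 10 6 7 4)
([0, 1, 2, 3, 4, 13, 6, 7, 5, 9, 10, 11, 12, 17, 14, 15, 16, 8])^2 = (5 17)(8 13)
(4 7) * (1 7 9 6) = (1 7 4 9 6) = [0, 7, 2, 3, 9, 5, 1, 4, 8, 6]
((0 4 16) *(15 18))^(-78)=((0 4 16)(15 18))^(-78)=(18)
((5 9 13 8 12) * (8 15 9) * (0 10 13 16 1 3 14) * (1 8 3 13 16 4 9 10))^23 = ((0 1 13 15 10 16 8 12 5 3 14)(4 9))^23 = (0 1 13 15 10 16 8 12 5 3 14)(4 9)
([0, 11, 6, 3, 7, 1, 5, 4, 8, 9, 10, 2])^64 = (1 5 6 2 11)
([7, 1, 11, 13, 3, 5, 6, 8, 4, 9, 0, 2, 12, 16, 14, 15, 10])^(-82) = (0 16 3 8)(4 7 10 13)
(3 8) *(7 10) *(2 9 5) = (2 9 5)(3 8)(7 10) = [0, 1, 9, 8, 4, 2, 6, 10, 3, 5, 7]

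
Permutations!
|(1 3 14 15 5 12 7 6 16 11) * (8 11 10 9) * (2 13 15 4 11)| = 55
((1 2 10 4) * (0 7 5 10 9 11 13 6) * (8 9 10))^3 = ((0 7 5 8 9 11 13 6)(1 2 10 4))^3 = (0 8 13 7 9 6 5 11)(1 4 10 2)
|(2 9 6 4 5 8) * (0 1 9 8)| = 6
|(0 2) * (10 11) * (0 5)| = |(0 2 5)(10 11)| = 6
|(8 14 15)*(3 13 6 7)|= 12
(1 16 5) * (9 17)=(1 16 5)(9 17)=[0, 16, 2, 3, 4, 1, 6, 7, 8, 17, 10, 11, 12, 13, 14, 15, 5, 9]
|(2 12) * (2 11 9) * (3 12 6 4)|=|(2 6 4 3 12 11 9)|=7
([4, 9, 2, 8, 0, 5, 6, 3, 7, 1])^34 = [0, 1, 2, 8, 4, 5, 6, 3, 7, 9]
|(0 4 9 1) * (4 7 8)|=6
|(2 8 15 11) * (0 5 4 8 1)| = |(0 5 4 8 15 11 2 1)| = 8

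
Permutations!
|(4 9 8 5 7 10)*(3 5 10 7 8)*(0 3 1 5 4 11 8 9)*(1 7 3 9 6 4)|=24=|(0 9 7 3 1 5 6 4)(8 10 11)|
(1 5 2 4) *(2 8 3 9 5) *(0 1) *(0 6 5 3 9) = [1, 2, 4, 0, 6, 8, 5, 7, 9, 3] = (0 1 2 4 6 5 8 9 3)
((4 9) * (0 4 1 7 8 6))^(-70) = ((0 4 9 1 7 8 6))^(-70) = (9)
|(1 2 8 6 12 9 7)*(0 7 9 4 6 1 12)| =15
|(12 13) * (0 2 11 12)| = 5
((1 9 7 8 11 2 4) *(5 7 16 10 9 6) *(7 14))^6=(16)(1 11 14)(2 7 6)(4 8 5)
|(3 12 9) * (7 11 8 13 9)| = 7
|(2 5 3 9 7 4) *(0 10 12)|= |(0 10 12)(2 5 3 9 7 4)|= 6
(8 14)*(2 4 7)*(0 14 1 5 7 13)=(0 14 8 1 5 7 2 4 13)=[14, 5, 4, 3, 13, 7, 6, 2, 1, 9, 10, 11, 12, 0, 8]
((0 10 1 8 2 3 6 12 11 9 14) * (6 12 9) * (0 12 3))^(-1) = (0 2 8 1 10)(6 11 12 14 9)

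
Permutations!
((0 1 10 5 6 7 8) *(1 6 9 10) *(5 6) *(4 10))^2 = ((0 5 9 4 10 6 7 8))^2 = (0 9 10 7)(4 6 8 5)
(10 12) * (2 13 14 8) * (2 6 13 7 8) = [0, 1, 7, 3, 4, 5, 13, 8, 6, 9, 12, 11, 10, 14, 2] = (2 7 8 6 13 14)(10 12)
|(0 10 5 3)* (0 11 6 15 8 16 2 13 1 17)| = |(0 10 5 3 11 6 15 8 16 2 13 1 17)| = 13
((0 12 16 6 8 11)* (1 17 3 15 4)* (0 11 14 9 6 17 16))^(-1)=(0 12)(1 4 15 3 17 16)(6 9 14 8)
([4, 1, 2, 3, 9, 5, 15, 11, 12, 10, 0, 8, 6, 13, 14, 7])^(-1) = (0 10 9 4)(6 12 8 11 7 15)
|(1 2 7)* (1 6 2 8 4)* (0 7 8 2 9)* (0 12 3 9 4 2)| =|(0 7 6 4 1)(2 8)(3 9 12)| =30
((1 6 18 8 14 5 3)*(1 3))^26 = (1 18 14)(5 6 8)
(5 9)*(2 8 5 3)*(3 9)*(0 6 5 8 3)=(9)(0 6 5)(2 3)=[6, 1, 3, 2, 4, 0, 5, 7, 8, 9]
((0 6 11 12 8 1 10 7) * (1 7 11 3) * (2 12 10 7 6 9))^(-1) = ((0 9 2 12 8 6 3 1 7)(10 11))^(-1) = (0 7 1 3 6 8 12 2 9)(10 11)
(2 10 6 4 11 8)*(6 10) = [0, 1, 6, 3, 11, 5, 4, 7, 2, 9, 10, 8] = (2 6 4 11 8)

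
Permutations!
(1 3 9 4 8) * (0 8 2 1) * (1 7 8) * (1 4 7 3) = (0 4 2 3 9 7 8) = [4, 1, 3, 9, 2, 5, 6, 8, 0, 7]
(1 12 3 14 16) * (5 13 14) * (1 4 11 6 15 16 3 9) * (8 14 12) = (1 8 14 3 5 13 12 9)(4 11 6 15 16) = [0, 8, 2, 5, 11, 13, 15, 7, 14, 1, 10, 6, 9, 12, 3, 16, 4]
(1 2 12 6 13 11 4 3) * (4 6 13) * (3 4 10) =[0, 2, 12, 1, 4, 5, 10, 7, 8, 9, 3, 6, 13, 11] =(1 2 12 13 11 6 10 3)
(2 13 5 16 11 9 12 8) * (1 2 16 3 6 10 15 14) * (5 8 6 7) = (1 2 13 8 16 11 9 12 6 10 15 14)(3 7 5) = [0, 2, 13, 7, 4, 3, 10, 5, 16, 12, 15, 9, 6, 8, 1, 14, 11]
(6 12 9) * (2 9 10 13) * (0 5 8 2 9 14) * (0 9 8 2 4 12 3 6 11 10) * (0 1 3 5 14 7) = [14, 3, 7, 6, 12, 2, 5, 0, 4, 11, 13, 10, 1, 8, 9] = (0 14 9 11 10 13 8 4 12 1 3 6 5 2 7)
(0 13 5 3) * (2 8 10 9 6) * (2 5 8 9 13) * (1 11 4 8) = (0 2 9 6 5 3)(1 11 4 8 10 13) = [2, 11, 9, 0, 8, 3, 5, 7, 10, 6, 13, 4, 12, 1]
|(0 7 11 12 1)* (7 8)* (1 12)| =|(12)(0 8 7 11 1)| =5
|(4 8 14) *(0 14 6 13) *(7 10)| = 6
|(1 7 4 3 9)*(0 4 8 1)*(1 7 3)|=|(0 4 1 3 9)(7 8)|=10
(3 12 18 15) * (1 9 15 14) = (1 9 15 3 12 18 14) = [0, 9, 2, 12, 4, 5, 6, 7, 8, 15, 10, 11, 18, 13, 1, 3, 16, 17, 14]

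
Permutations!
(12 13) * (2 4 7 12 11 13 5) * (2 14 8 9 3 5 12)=(2 4 7)(3 5 14 8 9)(11 13)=[0, 1, 4, 5, 7, 14, 6, 2, 9, 3, 10, 13, 12, 11, 8]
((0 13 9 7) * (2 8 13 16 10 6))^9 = ((0 16 10 6 2 8 13 9 7))^9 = (16)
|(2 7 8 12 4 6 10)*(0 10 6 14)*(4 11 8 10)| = 3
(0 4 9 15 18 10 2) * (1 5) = [4, 5, 0, 3, 9, 1, 6, 7, 8, 15, 2, 11, 12, 13, 14, 18, 16, 17, 10] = (0 4 9 15 18 10 2)(1 5)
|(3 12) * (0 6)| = 2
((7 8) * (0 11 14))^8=(0 14 11)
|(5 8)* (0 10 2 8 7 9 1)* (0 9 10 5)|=|(0 5 7 10 2 8)(1 9)|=6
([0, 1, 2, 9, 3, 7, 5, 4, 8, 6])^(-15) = (3 5)(4 6)(7 9)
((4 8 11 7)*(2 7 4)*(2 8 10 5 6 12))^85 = ((2 7 8 11 4 10 5 6 12))^85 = (2 4 12 11 6 8 5 7 10)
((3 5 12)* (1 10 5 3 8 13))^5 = (1 13 8 12 5 10)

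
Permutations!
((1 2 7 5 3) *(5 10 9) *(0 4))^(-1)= ((0 4)(1 2 7 10 9 5 3))^(-1)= (0 4)(1 3 5 9 10 7 2)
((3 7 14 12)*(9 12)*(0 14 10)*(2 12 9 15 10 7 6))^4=(15)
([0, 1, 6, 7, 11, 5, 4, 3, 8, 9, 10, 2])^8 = (11)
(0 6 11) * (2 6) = [2, 1, 6, 3, 4, 5, 11, 7, 8, 9, 10, 0] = (0 2 6 11)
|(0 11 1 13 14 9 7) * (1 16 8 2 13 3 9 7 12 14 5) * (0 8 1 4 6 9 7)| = 15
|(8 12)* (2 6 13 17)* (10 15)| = |(2 6 13 17)(8 12)(10 15)| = 4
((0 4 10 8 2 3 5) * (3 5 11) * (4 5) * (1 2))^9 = ((0 5)(1 2 4 10 8)(3 11))^9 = (0 5)(1 8 10 4 2)(3 11)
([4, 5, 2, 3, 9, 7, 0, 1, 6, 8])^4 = [6, 5, 2, 3, 0, 7, 8, 1, 9, 4]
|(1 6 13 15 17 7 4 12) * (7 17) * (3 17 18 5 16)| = 35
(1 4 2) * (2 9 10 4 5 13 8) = (1 5 13 8 2)(4 9 10) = [0, 5, 1, 3, 9, 13, 6, 7, 2, 10, 4, 11, 12, 8]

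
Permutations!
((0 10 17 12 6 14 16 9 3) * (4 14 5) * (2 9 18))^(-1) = (0 3 9 2 18 16 14 4 5 6 12 17 10)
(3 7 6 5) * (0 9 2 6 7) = [9, 1, 6, 0, 4, 3, 5, 7, 8, 2] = (0 9 2 6 5 3)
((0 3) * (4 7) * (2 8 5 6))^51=(0 3)(2 6 5 8)(4 7)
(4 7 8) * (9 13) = (4 7 8)(9 13) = [0, 1, 2, 3, 7, 5, 6, 8, 4, 13, 10, 11, 12, 9]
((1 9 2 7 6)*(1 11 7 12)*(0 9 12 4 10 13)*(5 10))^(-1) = (0 13 10 5 4 2 9)(1 12)(6 7 11)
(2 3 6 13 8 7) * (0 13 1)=[13, 0, 3, 6, 4, 5, 1, 2, 7, 9, 10, 11, 12, 8]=(0 13 8 7 2 3 6 1)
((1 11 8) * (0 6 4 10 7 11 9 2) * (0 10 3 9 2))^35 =(1 8 11 7 10 2)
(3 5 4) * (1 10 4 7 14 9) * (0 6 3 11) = (0 6 3 5 7 14 9 1 10 4 11) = [6, 10, 2, 5, 11, 7, 3, 14, 8, 1, 4, 0, 12, 13, 9]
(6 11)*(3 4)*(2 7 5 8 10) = (2 7 5 8 10)(3 4)(6 11) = [0, 1, 7, 4, 3, 8, 11, 5, 10, 9, 2, 6]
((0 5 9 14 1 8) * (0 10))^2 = (0 9 1 10 5 14 8)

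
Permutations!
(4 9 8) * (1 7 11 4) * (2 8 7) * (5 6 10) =(1 2 8)(4 9 7 11)(5 6 10) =[0, 2, 8, 3, 9, 6, 10, 11, 1, 7, 5, 4]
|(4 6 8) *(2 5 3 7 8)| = 7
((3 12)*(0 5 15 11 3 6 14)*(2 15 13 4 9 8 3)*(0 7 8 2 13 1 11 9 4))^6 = (15)(0 5 1 11 13) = ((0 5 1 11 13)(2 15 9)(3 12 6 14 7 8))^6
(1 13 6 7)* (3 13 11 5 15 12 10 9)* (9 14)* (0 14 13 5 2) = (0 14 9 3 5 15 12 10 13 6 7 1 11 2) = [14, 11, 0, 5, 4, 15, 7, 1, 8, 3, 13, 2, 10, 6, 9, 12]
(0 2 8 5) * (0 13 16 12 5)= [2, 1, 8, 3, 4, 13, 6, 7, 0, 9, 10, 11, 5, 16, 14, 15, 12]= (0 2 8)(5 13 16 12)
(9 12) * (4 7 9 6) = (4 7 9 12 6) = [0, 1, 2, 3, 7, 5, 4, 9, 8, 12, 10, 11, 6]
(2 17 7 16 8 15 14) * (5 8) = (2 17 7 16 5 8 15 14) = [0, 1, 17, 3, 4, 8, 6, 16, 15, 9, 10, 11, 12, 13, 2, 14, 5, 7]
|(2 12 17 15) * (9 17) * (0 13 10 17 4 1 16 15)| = 28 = |(0 13 10 17)(1 16 15 2 12 9 4)|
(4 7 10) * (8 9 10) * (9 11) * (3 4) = (3 4 7 8 11 9 10) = [0, 1, 2, 4, 7, 5, 6, 8, 11, 10, 3, 9]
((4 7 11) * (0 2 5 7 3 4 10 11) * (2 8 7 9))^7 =((0 8 7)(2 5 9)(3 4)(10 11))^7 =(0 8 7)(2 5 9)(3 4)(10 11)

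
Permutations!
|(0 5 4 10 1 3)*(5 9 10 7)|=|(0 9 10 1 3)(4 7 5)|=15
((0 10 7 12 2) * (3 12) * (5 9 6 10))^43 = (0 12 7 6 5 2 3 10 9)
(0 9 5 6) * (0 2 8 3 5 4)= [9, 1, 8, 5, 0, 6, 2, 7, 3, 4]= (0 9 4)(2 8 3 5 6)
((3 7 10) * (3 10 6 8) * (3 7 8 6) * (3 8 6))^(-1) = (10)(3 6)(7 8)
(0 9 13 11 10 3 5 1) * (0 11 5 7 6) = (0 9 13 5 1 11 10 3 7 6) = [9, 11, 2, 7, 4, 1, 0, 6, 8, 13, 3, 10, 12, 5]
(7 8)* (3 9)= (3 9)(7 8)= [0, 1, 2, 9, 4, 5, 6, 8, 7, 3]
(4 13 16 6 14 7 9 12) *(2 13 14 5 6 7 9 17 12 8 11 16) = (2 13)(4 14 9 8 11 16 7 17 12)(5 6) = [0, 1, 13, 3, 14, 6, 5, 17, 11, 8, 10, 16, 4, 2, 9, 15, 7, 12]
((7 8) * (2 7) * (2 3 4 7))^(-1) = (3 8 7 4)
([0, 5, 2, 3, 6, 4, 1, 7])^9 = [0, 5, 2, 3, 6, 4, 1, 7]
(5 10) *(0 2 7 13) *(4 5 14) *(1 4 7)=(0 2 1 4 5 10 14 7 13)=[2, 4, 1, 3, 5, 10, 6, 13, 8, 9, 14, 11, 12, 0, 7]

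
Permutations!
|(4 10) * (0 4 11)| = |(0 4 10 11)| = 4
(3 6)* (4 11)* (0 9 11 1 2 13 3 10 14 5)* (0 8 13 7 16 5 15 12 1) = (0 9 11 4)(1 2 7 16 5 8 13 3 6 10 14 15 12) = [9, 2, 7, 6, 0, 8, 10, 16, 13, 11, 14, 4, 1, 3, 15, 12, 5]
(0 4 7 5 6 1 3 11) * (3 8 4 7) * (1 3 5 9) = (0 7 9 1 8 4 5 6 3 11) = [7, 8, 2, 11, 5, 6, 3, 9, 4, 1, 10, 0]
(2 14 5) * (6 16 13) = [0, 1, 14, 3, 4, 2, 16, 7, 8, 9, 10, 11, 12, 6, 5, 15, 13] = (2 14 5)(6 16 13)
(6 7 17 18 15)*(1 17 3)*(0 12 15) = [12, 17, 2, 1, 4, 5, 7, 3, 8, 9, 10, 11, 15, 13, 14, 6, 16, 18, 0] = (0 12 15 6 7 3 1 17 18)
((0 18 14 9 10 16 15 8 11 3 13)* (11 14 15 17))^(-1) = (0 13 3 11 17 16 10 9 14 8 15 18)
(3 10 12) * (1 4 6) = (1 4 6)(3 10 12) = [0, 4, 2, 10, 6, 5, 1, 7, 8, 9, 12, 11, 3]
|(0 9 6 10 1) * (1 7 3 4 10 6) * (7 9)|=|(0 7 3 4 10 9 1)|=7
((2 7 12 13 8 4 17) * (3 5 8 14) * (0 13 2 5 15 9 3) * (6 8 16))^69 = ((0 13 14)(2 7 12)(3 15 9)(4 17 5 16 6 8))^69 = (4 16)(5 8)(6 17)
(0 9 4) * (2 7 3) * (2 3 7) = (0 9 4) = [9, 1, 2, 3, 0, 5, 6, 7, 8, 4]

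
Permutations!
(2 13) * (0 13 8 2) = (0 13)(2 8) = [13, 1, 8, 3, 4, 5, 6, 7, 2, 9, 10, 11, 12, 0]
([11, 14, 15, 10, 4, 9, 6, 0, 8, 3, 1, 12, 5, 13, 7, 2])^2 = [12, 7, 2, 1, 4, 3, 6, 11, 8, 10, 14, 5, 9, 13, 0, 15]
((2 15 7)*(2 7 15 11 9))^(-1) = (15)(2 9 11)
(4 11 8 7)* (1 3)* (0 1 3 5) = (0 1 5)(4 11 8 7) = [1, 5, 2, 3, 11, 0, 6, 4, 7, 9, 10, 8]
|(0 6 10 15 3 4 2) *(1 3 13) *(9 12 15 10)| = 10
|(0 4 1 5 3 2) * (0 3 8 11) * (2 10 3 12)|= |(0 4 1 5 8 11)(2 12)(3 10)|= 6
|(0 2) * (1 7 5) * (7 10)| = |(0 2)(1 10 7 5)| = 4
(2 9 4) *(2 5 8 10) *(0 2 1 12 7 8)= (0 2 9 4 5)(1 12 7 8 10)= [2, 12, 9, 3, 5, 0, 6, 8, 10, 4, 1, 11, 7]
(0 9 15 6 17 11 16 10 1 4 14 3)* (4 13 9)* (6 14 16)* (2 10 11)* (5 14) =(0 4 16 11 6 17 2 10 1 13 9 15 5 14 3) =[4, 13, 10, 0, 16, 14, 17, 7, 8, 15, 1, 6, 12, 9, 3, 5, 11, 2]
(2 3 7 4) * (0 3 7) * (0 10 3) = (2 7 4)(3 10) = [0, 1, 7, 10, 2, 5, 6, 4, 8, 9, 3]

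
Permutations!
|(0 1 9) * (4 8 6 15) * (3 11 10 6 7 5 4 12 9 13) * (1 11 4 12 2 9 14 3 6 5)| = 16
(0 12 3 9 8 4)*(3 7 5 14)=(0 12 7 5 14 3 9 8 4)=[12, 1, 2, 9, 0, 14, 6, 5, 4, 8, 10, 11, 7, 13, 3]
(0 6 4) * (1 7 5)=(0 6 4)(1 7 5)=[6, 7, 2, 3, 0, 1, 4, 5]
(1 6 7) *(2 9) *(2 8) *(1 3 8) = (1 6 7 3 8 2 9) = [0, 6, 9, 8, 4, 5, 7, 3, 2, 1]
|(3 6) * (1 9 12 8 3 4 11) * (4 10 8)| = 20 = |(1 9 12 4 11)(3 6 10 8)|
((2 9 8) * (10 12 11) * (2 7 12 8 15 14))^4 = (15)(7 8 10 11 12)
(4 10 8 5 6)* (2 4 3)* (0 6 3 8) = (0 6 8 5 3 2 4 10) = [6, 1, 4, 2, 10, 3, 8, 7, 5, 9, 0]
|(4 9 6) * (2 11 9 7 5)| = |(2 11 9 6 4 7 5)| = 7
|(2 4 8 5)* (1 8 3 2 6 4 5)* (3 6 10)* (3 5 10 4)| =6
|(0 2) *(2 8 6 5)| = 5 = |(0 8 6 5 2)|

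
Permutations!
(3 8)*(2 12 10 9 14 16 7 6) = (2 12 10 9 14 16 7 6)(3 8) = [0, 1, 12, 8, 4, 5, 2, 6, 3, 14, 9, 11, 10, 13, 16, 15, 7]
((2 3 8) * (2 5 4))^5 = (8)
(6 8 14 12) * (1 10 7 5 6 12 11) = (1 10 7 5 6 8 14 11) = [0, 10, 2, 3, 4, 6, 8, 5, 14, 9, 7, 1, 12, 13, 11]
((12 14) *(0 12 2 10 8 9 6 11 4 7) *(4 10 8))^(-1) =(0 7 4 10 11 6 9 8 2 14 12)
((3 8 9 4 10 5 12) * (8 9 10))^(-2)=((3 9 4 8 10 5 12))^(-2)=(3 5 8 9 12 10 4)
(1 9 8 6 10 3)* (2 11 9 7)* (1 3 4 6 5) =(1 7 2 11 9 8 5)(4 6 10) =[0, 7, 11, 3, 6, 1, 10, 2, 5, 8, 4, 9]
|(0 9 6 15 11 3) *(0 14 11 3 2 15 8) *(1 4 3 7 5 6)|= 13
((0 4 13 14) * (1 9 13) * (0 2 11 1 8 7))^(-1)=((0 4 8 7)(1 9 13 14 2 11))^(-1)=(0 7 8 4)(1 11 2 14 13 9)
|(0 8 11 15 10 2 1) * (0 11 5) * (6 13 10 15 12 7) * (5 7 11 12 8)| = 18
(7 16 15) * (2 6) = (2 6)(7 16 15) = [0, 1, 6, 3, 4, 5, 2, 16, 8, 9, 10, 11, 12, 13, 14, 7, 15]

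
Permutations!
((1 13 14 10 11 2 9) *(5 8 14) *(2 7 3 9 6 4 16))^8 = ((1 13 5 8 14 10 11 7 3 9)(2 6 4 16))^8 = (16)(1 3 11 14 5)(7 10 8 13 9)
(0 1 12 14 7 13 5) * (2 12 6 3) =(0 1 6 3 2 12 14 7 13 5) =[1, 6, 12, 2, 4, 0, 3, 13, 8, 9, 10, 11, 14, 5, 7]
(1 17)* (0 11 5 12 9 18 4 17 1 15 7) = [11, 1, 2, 3, 17, 12, 6, 0, 8, 18, 10, 5, 9, 13, 14, 7, 16, 15, 4] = (0 11 5 12 9 18 4 17 15 7)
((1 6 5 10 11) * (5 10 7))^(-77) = ((1 6 10 11)(5 7))^(-77) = (1 11 10 6)(5 7)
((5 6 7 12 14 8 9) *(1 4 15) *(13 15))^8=(15)(5 6 7 12 14 8 9)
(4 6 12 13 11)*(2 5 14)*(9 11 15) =[0, 1, 5, 3, 6, 14, 12, 7, 8, 11, 10, 4, 13, 15, 2, 9] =(2 5 14)(4 6 12 13 15 9 11)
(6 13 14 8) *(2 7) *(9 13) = (2 7)(6 9 13 14 8) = [0, 1, 7, 3, 4, 5, 9, 2, 6, 13, 10, 11, 12, 14, 8]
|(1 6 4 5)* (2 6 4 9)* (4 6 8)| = 7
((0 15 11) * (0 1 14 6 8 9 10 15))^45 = (1 10 6 11 9 14 15 8) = ((1 14 6 8 9 10 15 11))^45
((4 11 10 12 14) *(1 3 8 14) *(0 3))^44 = (0 1 12 10 11 4 14 8 3) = ((0 3 8 14 4 11 10 12 1))^44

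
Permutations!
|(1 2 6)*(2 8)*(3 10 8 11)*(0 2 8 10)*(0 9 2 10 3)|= 8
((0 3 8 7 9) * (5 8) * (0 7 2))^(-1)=(0 2 8 5 3)(7 9)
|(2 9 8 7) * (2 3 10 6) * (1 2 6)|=|(1 2 9 8 7 3 10)|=7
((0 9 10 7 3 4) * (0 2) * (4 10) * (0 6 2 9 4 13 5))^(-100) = (13)(3 7 10)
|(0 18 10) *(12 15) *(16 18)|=|(0 16 18 10)(12 15)|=4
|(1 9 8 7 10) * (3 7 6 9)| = |(1 3 7 10)(6 9 8)| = 12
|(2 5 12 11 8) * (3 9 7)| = 15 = |(2 5 12 11 8)(3 9 7)|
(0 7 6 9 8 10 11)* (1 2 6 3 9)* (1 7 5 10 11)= (0 5 10 1 2 6 7 3 9 8 11)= [5, 2, 6, 9, 4, 10, 7, 3, 11, 8, 1, 0]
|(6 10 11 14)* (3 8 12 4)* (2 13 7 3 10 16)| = |(2 13 7 3 8 12 4 10 11 14 6 16)| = 12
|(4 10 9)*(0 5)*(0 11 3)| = |(0 5 11 3)(4 10 9)| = 12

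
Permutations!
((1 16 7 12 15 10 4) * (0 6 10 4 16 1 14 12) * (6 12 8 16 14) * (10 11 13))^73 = (0 12 15 4 6 11 13 10 14 8 16 7)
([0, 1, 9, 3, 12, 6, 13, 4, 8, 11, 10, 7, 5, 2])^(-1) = (2 13 6 5 12 4 7 11 9)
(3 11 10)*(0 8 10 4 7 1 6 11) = (0 8 10 3)(1 6 11 4 7) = [8, 6, 2, 0, 7, 5, 11, 1, 10, 9, 3, 4]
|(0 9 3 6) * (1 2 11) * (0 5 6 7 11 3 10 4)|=|(0 9 10 4)(1 2 3 7 11)(5 6)|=20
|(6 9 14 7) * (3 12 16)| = 12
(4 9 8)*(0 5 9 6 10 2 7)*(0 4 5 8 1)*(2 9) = (0 8 5 2 7 4 6 10 9 1) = [8, 0, 7, 3, 6, 2, 10, 4, 5, 1, 9]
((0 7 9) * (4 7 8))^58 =(0 7 8 9 4)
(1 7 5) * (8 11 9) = (1 7 5)(8 11 9) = [0, 7, 2, 3, 4, 1, 6, 5, 11, 8, 10, 9]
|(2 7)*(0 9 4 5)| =|(0 9 4 5)(2 7)| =4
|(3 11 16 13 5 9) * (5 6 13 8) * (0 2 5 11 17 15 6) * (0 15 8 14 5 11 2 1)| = 18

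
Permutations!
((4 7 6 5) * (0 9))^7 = (0 9)(4 5 6 7)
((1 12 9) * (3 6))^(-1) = (1 9 12)(3 6) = ((1 12 9)(3 6))^(-1)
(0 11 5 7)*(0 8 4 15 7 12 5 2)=(0 11 2)(4 15 7 8)(5 12)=[11, 1, 0, 3, 15, 12, 6, 8, 4, 9, 10, 2, 5, 13, 14, 7]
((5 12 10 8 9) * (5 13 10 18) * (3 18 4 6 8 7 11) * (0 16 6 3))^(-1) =(0 11 7 10 13 9 8 6 16)(3 4 12 5 18)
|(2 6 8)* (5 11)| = 6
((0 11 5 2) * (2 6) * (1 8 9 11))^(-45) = ((0 1 8 9 11 5 6 2))^(-45) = (0 9 6 1 11 2 8 5)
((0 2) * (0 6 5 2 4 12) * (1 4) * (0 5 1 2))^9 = ((0 2 6 1 4 12 5))^9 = (0 6 4 5 2 1 12)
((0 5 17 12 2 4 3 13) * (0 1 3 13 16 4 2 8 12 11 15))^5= (17)(8 12)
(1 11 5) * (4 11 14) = (1 14 4 11 5) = [0, 14, 2, 3, 11, 1, 6, 7, 8, 9, 10, 5, 12, 13, 4]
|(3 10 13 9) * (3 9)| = |(3 10 13)| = 3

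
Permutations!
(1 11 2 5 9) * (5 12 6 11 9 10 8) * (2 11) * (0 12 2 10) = (0 12 6 10 8 5)(1 9) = [12, 9, 2, 3, 4, 0, 10, 7, 5, 1, 8, 11, 6]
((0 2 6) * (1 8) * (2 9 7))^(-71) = (0 6 2 7 9)(1 8)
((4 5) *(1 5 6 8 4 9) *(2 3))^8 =(1 9 5)(4 8 6)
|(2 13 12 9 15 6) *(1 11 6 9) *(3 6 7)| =8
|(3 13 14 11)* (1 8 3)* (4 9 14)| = 8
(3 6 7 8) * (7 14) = (3 6 14 7 8) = [0, 1, 2, 6, 4, 5, 14, 8, 3, 9, 10, 11, 12, 13, 7]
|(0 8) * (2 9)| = |(0 8)(2 9)| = 2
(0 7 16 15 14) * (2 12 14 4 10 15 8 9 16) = (0 7 2 12 14)(4 10 15)(8 9 16) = [7, 1, 12, 3, 10, 5, 6, 2, 9, 16, 15, 11, 14, 13, 0, 4, 8]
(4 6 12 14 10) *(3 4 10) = (3 4 6 12 14) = [0, 1, 2, 4, 6, 5, 12, 7, 8, 9, 10, 11, 14, 13, 3]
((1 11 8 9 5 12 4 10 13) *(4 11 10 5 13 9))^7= ((1 10 9 13)(4 5 12 11 8))^7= (1 13 9 10)(4 12 8 5 11)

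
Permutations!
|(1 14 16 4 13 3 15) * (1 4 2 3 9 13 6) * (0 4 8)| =10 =|(0 4 6 1 14 16 2 3 15 8)(9 13)|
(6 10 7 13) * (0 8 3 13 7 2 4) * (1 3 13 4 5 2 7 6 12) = [8, 3, 5, 4, 0, 2, 10, 6, 13, 9, 7, 11, 1, 12] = (0 8 13 12 1 3 4)(2 5)(6 10 7)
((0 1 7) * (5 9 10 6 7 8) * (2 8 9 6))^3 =((0 1 9 10 2 8 5 6 7))^3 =(0 10 5)(1 2 6)(7 9 8)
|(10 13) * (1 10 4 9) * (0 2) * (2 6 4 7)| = 9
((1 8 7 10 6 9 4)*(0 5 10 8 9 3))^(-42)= (0 6 5 3 10)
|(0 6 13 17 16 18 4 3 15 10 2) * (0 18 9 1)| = 42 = |(0 6 13 17 16 9 1)(2 18 4 3 15 10)|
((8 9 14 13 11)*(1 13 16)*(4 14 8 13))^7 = ((1 4 14 16)(8 9)(11 13))^7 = (1 16 14 4)(8 9)(11 13)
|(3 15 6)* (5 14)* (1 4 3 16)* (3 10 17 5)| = 10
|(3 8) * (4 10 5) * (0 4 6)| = |(0 4 10 5 6)(3 8)| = 10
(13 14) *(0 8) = (0 8)(13 14) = [8, 1, 2, 3, 4, 5, 6, 7, 0, 9, 10, 11, 12, 14, 13]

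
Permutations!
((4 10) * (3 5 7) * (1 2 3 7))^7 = (1 5 3 2)(4 10)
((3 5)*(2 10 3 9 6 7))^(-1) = (2 7 6 9 5 3 10)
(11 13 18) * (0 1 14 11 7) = (0 1 14 11 13 18 7) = [1, 14, 2, 3, 4, 5, 6, 0, 8, 9, 10, 13, 12, 18, 11, 15, 16, 17, 7]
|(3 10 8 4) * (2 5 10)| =6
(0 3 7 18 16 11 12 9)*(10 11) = [3, 1, 2, 7, 4, 5, 6, 18, 8, 0, 11, 12, 9, 13, 14, 15, 10, 17, 16] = (0 3 7 18 16 10 11 12 9)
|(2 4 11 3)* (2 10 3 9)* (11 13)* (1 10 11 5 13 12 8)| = 18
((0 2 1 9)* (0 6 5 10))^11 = ((0 2 1 9 6 5 10))^11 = (0 6 2 5 1 10 9)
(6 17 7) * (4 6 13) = (4 6 17 7 13) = [0, 1, 2, 3, 6, 5, 17, 13, 8, 9, 10, 11, 12, 4, 14, 15, 16, 7]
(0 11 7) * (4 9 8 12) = [11, 1, 2, 3, 9, 5, 6, 0, 12, 8, 10, 7, 4] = (0 11 7)(4 9 8 12)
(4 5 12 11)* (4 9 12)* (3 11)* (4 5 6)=(3 11 9 12)(4 6)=[0, 1, 2, 11, 6, 5, 4, 7, 8, 12, 10, 9, 3]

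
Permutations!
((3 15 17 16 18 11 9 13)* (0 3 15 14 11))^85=((0 3 14 11 9 13 15 17 16 18))^85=(0 13)(3 15)(9 18)(11 16)(14 17)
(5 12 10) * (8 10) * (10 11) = (5 12 8 11 10) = [0, 1, 2, 3, 4, 12, 6, 7, 11, 9, 5, 10, 8]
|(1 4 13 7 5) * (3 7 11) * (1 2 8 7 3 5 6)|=|(1 4 13 11 5 2 8 7 6)|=9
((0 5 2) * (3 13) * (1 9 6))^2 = ((0 5 2)(1 9 6)(3 13))^2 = (13)(0 2 5)(1 6 9)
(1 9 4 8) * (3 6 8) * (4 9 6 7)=(9)(1 6 8)(3 7 4)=[0, 6, 2, 7, 3, 5, 8, 4, 1, 9]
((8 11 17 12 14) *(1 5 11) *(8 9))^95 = (1 8 9 14 12 17 11 5)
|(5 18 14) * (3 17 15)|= 3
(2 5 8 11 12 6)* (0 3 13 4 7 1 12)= (0 3 13 4 7 1 12 6 2 5 8 11)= [3, 12, 5, 13, 7, 8, 2, 1, 11, 9, 10, 0, 6, 4]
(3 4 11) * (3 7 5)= (3 4 11 7 5)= [0, 1, 2, 4, 11, 3, 6, 5, 8, 9, 10, 7]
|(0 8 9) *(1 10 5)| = |(0 8 9)(1 10 5)| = 3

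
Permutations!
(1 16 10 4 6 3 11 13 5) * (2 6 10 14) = [0, 16, 6, 11, 10, 1, 3, 7, 8, 9, 4, 13, 12, 5, 2, 15, 14] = (1 16 14 2 6 3 11 13 5)(4 10)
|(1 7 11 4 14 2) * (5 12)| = 6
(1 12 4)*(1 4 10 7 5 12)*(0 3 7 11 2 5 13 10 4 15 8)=(0 3 7 13 10 11 2 5 12 4 15 8)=[3, 1, 5, 7, 15, 12, 6, 13, 0, 9, 11, 2, 4, 10, 14, 8]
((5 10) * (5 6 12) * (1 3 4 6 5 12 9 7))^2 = (12)(1 4 9)(3 6 7)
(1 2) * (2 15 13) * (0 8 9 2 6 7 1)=(0 8 9 2)(1 15 13 6 7)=[8, 15, 0, 3, 4, 5, 7, 1, 9, 2, 10, 11, 12, 6, 14, 13]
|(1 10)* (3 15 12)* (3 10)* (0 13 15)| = 7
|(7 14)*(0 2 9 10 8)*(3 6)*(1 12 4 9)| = |(0 2 1 12 4 9 10 8)(3 6)(7 14)| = 8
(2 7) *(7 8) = (2 8 7) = [0, 1, 8, 3, 4, 5, 6, 2, 7]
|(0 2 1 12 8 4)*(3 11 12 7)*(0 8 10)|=|(0 2 1 7 3 11 12 10)(4 8)|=8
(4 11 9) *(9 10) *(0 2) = [2, 1, 0, 3, 11, 5, 6, 7, 8, 4, 9, 10] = (0 2)(4 11 10 9)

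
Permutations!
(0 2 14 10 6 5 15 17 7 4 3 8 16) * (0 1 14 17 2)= (1 14 10 6 5 15 2 17 7 4 3 8 16)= [0, 14, 17, 8, 3, 15, 5, 4, 16, 9, 6, 11, 12, 13, 10, 2, 1, 7]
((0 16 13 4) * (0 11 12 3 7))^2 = ((0 16 13 4 11 12 3 7))^2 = (0 13 11 3)(4 12 7 16)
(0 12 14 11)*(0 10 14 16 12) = (10 14 11)(12 16) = [0, 1, 2, 3, 4, 5, 6, 7, 8, 9, 14, 10, 16, 13, 11, 15, 12]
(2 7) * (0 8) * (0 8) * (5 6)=(8)(2 7)(5 6)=[0, 1, 7, 3, 4, 6, 5, 2, 8]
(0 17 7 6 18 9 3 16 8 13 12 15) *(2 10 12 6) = (0 17 7 2 10 12 15)(3 16 8 13 6 18 9) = [17, 1, 10, 16, 4, 5, 18, 2, 13, 3, 12, 11, 15, 6, 14, 0, 8, 7, 9]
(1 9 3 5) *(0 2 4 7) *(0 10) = (0 2 4 7 10)(1 9 3 5) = [2, 9, 4, 5, 7, 1, 6, 10, 8, 3, 0]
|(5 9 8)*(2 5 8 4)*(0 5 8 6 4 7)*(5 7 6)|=6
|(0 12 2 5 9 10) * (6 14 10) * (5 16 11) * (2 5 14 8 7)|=12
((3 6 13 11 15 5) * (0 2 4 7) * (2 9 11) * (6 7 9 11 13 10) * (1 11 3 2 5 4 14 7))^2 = ((0 3 1 11 15 4 9 13 5 2 14 7)(6 10))^2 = (0 1 15 9 5 14)(2 7 3 11 4 13)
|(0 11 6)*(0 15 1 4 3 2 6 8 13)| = |(0 11 8 13)(1 4 3 2 6 15)| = 12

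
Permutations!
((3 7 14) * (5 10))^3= (14)(5 10)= ((3 7 14)(5 10))^3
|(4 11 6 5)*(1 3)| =|(1 3)(4 11 6 5)| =4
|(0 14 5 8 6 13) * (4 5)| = |(0 14 4 5 8 6 13)| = 7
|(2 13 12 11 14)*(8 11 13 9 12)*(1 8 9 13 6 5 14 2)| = |(1 8 11 2 13 9 12 6 5 14)| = 10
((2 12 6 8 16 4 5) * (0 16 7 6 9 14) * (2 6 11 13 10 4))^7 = ((0 16 2 12 9 14)(4 5 6 8 7 11 13 10))^7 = (0 16 2 12 9 14)(4 10 13 11 7 8 6 5)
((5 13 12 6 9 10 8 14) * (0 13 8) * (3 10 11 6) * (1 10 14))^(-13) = ((0 13 12 3 14 5 8 1 10)(6 9 11))^(-13) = (0 5 13 8 12 1 3 10 14)(6 11 9)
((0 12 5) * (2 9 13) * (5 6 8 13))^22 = (0 9 13 6)(2 8 12 5) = ((0 12 6 8 13 2 9 5))^22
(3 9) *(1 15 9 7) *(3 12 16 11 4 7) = [0, 15, 2, 3, 7, 5, 6, 1, 8, 12, 10, 4, 16, 13, 14, 9, 11] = (1 15 9 12 16 11 4 7)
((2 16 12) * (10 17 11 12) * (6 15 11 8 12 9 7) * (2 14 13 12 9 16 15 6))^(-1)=((2 15 11 16 10 17 8 9 7)(12 14 13))^(-1)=(2 7 9 8 17 10 16 11 15)(12 13 14)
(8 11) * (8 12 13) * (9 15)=(8 11 12 13)(9 15)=[0, 1, 2, 3, 4, 5, 6, 7, 11, 15, 10, 12, 13, 8, 14, 9]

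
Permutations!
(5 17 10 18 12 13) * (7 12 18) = (18)(5 17 10 7 12 13) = [0, 1, 2, 3, 4, 17, 6, 12, 8, 9, 7, 11, 13, 5, 14, 15, 16, 10, 18]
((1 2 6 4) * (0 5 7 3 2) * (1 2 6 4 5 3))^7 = (0 3 6 5 7 1)(2 4)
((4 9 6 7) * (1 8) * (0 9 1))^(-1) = (0 8 1 4 7 6 9)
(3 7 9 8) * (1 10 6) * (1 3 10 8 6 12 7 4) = (1 8 10 12 7 9 6 3 4) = [0, 8, 2, 4, 1, 5, 3, 9, 10, 6, 12, 11, 7]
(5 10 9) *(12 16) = (5 10 9)(12 16) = [0, 1, 2, 3, 4, 10, 6, 7, 8, 5, 9, 11, 16, 13, 14, 15, 12]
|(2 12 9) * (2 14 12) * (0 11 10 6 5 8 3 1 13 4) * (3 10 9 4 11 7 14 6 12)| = |(0 7 14 3 1 13 11 9 6 5 8 10 12 4)| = 14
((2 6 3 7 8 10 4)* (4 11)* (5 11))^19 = ((2 6 3 7 8 10 5 11 4))^19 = (2 6 3 7 8 10 5 11 4)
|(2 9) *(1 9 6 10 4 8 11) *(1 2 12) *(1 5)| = |(1 9 12 5)(2 6 10 4 8 11)| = 12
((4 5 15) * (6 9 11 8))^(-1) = (4 15 5)(6 8 11 9)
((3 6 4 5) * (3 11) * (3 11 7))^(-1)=(11)(3 7 5 4 6)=((11)(3 6 4 5 7))^(-1)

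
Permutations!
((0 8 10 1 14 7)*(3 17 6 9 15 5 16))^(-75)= ((0 8 10 1 14 7)(3 17 6 9 15 5 16))^(-75)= (0 1)(3 6 15 16 17 9 5)(7 10)(8 14)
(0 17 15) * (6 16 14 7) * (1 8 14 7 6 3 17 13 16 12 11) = [13, 8, 2, 17, 4, 5, 12, 3, 14, 9, 10, 1, 11, 16, 6, 0, 7, 15] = (0 13 16 7 3 17 15)(1 8 14 6 12 11)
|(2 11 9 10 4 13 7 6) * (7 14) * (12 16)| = |(2 11 9 10 4 13 14 7 6)(12 16)| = 18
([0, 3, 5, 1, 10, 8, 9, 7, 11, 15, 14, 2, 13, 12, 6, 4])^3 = (1 3)(2 11 8 5)(4 6)(9 10)(12 13)(14 15)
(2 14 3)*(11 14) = (2 11 14 3) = [0, 1, 11, 2, 4, 5, 6, 7, 8, 9, 10, 14, 12, 13, 3]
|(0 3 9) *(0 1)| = 4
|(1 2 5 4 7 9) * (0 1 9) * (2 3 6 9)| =9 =|(0 1 3 6 9 2 5 4 7)|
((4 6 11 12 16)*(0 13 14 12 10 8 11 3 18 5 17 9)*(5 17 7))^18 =((0 13 14 12 16 4 6 3 18 17 9)(5 7)(8 11 10))^18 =(0 3 12 9 6 14 17 4 13 18 16)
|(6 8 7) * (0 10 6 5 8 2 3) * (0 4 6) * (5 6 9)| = 8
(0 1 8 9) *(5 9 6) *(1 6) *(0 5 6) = (1 8)(5 9) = [0, 8, 2, 3, 4, 9, 6, 7, 1, 5]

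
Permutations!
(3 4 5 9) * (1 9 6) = (1 9 3 4 5 6) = [0, 9, 2, 4, 5, 6, 1, 7, 8, 3]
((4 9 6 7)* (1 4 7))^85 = ((1 4 9 6))^85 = (1 4 9 6)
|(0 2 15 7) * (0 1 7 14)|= 4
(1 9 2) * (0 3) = [3, 9, 1, 0, 4, 5, 6, 7, 8, 2] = (0 3)(1 9 2)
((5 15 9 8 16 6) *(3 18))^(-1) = (3 18)(5 6 16 8 9 15)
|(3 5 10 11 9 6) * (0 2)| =6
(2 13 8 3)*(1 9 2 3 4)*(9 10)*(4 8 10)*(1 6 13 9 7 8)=(1 4 6 13 10 7 8)(2 9)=[0, 4, 9, 3, 6, 5, 13, 8, 1, 2, 7, 11, 12, 10]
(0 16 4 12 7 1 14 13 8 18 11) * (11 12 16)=(0 11)(1 14 13 8 18 12 7)(4 16)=[11, 14, 2, 3, 16, 5, 6, 1, 18, 9, 10, 0, 7, 8, 13, 15, 4, 17, 12]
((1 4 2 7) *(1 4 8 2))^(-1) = ((1 8 2 7 4))^(-1) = (1 4 7 2 8)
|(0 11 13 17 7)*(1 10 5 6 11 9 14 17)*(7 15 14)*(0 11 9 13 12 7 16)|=|(0 13 1 10 5 6 9 16)(7 11 12)(14 17 15)|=24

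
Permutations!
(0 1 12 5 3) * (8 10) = (0 1 12 5 3)(8 10) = [1, 12, 2, 0, 4, 3, 6, 7, 10, 9, 8, 11, 5]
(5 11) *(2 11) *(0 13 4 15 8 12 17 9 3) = (0 13 4 15 8 12 17 9 3)(2 11 5) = [13, 1, 11, 0, 15, 2, 6, 7, 12, 3, 10, 5, 17, 4, 14, 8, 16, 9]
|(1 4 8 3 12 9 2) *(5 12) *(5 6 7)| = 10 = |(1 4 8 3 6 7 5 12 9 2)|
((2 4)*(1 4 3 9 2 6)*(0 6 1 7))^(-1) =(0 7 6)(1 4)(2 9 3)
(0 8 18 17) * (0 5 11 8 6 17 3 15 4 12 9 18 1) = (0 6 17 5 11 8 1)(3 15 4 12 9 18) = [6, 0, 2, 15, 12, 11, 17, 7, 1, 18, 10, 8, 9, 13, 14, 4, 16, 5, 3]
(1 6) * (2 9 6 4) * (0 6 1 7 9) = [6, 4, 0, 3, 2, 5, 7, 9, 8, 1] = (0 6 7 9 1 4 2)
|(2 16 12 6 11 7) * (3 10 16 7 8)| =14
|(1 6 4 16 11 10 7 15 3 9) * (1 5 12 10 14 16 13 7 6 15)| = 33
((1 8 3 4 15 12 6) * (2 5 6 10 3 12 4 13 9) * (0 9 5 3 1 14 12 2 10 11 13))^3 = ((0 9 10 1 8 2 3)(4 15)(5 6 14 12 11 13))^3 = (0 1 3 10 2 9 8)(4 15)(5 12)(6 11)(13 14)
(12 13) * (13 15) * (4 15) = [0, 1, 2, 3, 15, 5, 6, 7, 8, 9, 10, 11, 4, 12, 14, 13] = (4 15 13 12)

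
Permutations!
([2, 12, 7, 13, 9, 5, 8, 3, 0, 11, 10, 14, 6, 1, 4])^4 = [13, 0, 1, 6, 4, 5, 7, 12, 3, 9, 10, 11, 2, 8, 14]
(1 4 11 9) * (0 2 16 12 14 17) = (0 2 16 12 14 17)(1 4 11 9) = [2, 4, 16, 3, 11, 5, 6, 7, 8, 1, 10, 9, 14, 13, 17, 15, 12, 0]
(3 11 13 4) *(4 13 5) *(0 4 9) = (13)(0 4 3 11 5 9) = [4, 1, 2, 11, 3, 9, 6, 7, 8, 0, 10, 5, 12, 13]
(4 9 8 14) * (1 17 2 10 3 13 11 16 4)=[0, 17, 10, 13, 9, 5, 6, 7, 14, 8, 3, 16, 12, 11, 1, 15, 4, 2]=(1 17 2 10 3 13 11 16 4 9 8 14)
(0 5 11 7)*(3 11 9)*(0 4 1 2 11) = (0 5 9 3)(1 2 11 7 4) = [5, 2, 11, 0, 1, 9, 6, 4, 8, 3, 10, 7]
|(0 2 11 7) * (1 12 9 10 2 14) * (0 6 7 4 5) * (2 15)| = |(0 14 1 12 9 10 15 2 11 4 5)(6 7)| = 22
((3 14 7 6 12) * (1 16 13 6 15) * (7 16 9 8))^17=(1 8 15 9 7)(3 12 6 13 16 14)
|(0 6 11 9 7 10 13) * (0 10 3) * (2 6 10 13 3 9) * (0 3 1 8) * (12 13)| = |(0 10 1 8)(2 6 11)(7 9)(12 13)| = 12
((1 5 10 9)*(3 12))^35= (1 9 10 5)(3 12)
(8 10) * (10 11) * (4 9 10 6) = [0, 1, 2, 3, 9, 5, 4, 7, 11, 10, 8, 6] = (4 9 10 8 11 6)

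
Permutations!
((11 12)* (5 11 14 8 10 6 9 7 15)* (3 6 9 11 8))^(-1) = (3 14 12 11 6)(5 15 7 9 10 8)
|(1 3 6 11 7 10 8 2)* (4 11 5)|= 10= |(1 3 6 5 4 11 7 10 8 2)|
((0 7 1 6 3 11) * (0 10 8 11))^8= (0 6 7 3 1)(8 10 11)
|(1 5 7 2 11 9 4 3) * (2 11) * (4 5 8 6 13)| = |(1 8 6 13 4 3)(5 7 11 9)| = 12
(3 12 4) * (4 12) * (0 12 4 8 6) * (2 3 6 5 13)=(0 12 4 6)(2 3 8 5 13)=[12, 1, 3, 8, 6, 13, 0, 7, 5, 9, 10, 11, 4, 2]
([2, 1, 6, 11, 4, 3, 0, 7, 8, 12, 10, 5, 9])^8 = [6, 1, 0, 5, 4, 11, 2, 7, 8, 9, 10, 3, 12]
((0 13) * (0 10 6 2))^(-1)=(0 2 6 10 13)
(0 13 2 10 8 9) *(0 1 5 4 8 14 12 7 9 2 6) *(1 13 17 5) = [17, 1, 10, 3, 8, 4, 0, 9, 2, 13, 14, 11, 7, 6, 12, 15, 16, 5] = (0 17 5 4 8 2 10 14 12 7 9 13 6)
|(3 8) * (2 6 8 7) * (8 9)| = |(2 6 9 8 3 7)| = 6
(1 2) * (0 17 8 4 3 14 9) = (0 17 8 4 3 14 9)(1 2) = [17, 2, 1, 14, 3, 5, 6, 7, 4, 0, 10, 11, 12, 13, 9, 15, 16, 8]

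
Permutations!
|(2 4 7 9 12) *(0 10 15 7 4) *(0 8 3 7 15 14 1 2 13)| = 11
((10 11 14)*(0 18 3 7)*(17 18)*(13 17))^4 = ((0 13 17 18 3 7)(10 11 14))^4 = (0 3 17)(7 18 13)(10 11 14)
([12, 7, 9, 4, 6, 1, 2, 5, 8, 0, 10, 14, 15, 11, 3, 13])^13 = [15, 7, 0, 6, 2, 1, 9, 5, 8, 12, 10, 3, 13, 14, 4, 11]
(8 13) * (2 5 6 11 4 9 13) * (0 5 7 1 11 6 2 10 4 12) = (0 5 2 7 1 11 12)(4 9 13 8 10) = [5, 11, 7, 3, 9, 2, 6, 1, 10, 13, 4, 12, 0, 8]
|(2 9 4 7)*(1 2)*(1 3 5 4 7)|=|(1 2 9 7 3 5 4)|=7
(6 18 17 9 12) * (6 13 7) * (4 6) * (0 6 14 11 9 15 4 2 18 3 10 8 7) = (0 6 3 10 8 7 2 18 17 15 4 14 11 9 12 13) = [6, 1, 18, 10, 14, 5, 3, 2, 7, 12, 8, 9, 13, 0, 11, 4, 16, 15, 17]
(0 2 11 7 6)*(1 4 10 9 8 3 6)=(0 2 11 7 1 4 10 9 8 3 6)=[2, 4, 11, 6, 10, 5, 0, 1, 3, 8, 9, 7]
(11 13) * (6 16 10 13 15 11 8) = [0, 1, 2, 3, 4, 5, 16, 7, 6, 9, 13, 15, 12, 8, 14, 11, 10] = (6 16 10 13 8)(11 15)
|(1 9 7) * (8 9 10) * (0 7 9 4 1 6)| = |(0 7 6)(1 10 8 4)| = 12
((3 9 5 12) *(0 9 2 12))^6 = ((0 9 5)(2 12 3))^6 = (12)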